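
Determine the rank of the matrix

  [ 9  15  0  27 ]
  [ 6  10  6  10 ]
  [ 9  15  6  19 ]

rank = 2

R1 -> 1/9·R1
  [ 1  5/3  0   3 ]
  [ 6   10  6  10 ]
  [ 9   15  6  19 ]
R2 -> R2 − 6·R1
  [ 1  5/3  0   3 ]
  [ 0    0  6  -8 ]
  [ 9   15  6  19 ]
R3 -> R3 − 9·R1
  [ 1  5/3  0   3 ]
  [ 0    0  6  -8 ]
  [ 0    0  6  -8 ]
R2 -> 1/6·R2
  [ 1  5/3  0     3 ]
  [ 0    0  1  -4/3 ]
  [ 0    0  6    -8 ]
R3 -> R3 − 6·R2
  [ 1  5/3  0     3 ]
  [ 0    0  1  -4/3 ]
  [ 0    0  0     0 ]
The reduced form has 2 nonzero rows.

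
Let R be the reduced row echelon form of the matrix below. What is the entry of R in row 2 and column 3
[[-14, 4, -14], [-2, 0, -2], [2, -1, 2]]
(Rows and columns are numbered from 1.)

0

Multiply r1 by -1/14.
  [  1  -2/7   1 ]
  [ -2     0  -2 ]
  [  2    -1   2 ]
Add 2 times r1 to r2.
  [ 1  -2/7  1 ]
  [ 0  -4/7  0 ]
  [ 2    -1  2 ]
Subtract 2 times r1 from r3.
  [ 1  -2/7  1 ]
  [ 0  -4/7  0 ]
  [ 0  -3/7  0 ]
Multiply r2 by -7/4.
  [ 1  -2/7  1 ]
  [ 0     1  0 ]
  [ 0  -3/7  0 ]
Add 3/7 times r2 to r3.
  [ 1  -2/7  1 ]
  [ 0     1  0 ]
  [ 0     0  0 ]
Add 2/7 times r2 to r1.
  [ 1  0  1 ]
  [ 0  1  0 ]
  [ 0  0  0 ]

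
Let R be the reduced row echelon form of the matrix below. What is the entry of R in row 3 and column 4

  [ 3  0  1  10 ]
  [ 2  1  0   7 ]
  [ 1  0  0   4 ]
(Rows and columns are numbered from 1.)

-2

Multiply ρ1 by 1/3.
Subtract 2 times ρ1 from ρ2.
Subtract ρ1 from ρ3.
Multiply ρ3 by -3.
Add 2/3 times ρ3 to ρ2.
Subtract 1/3 times ρ3 from ρ1.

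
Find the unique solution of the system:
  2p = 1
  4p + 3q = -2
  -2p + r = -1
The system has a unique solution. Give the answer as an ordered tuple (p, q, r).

(1/2, -4/3, 0)

Form the augmented matrix and row-reduce:
  [  2  0  0  |   1 ]
  [  4  3  0  |  -2 ]
  [ -2  0  1  |  -1 ]
R1 → 1/2·R1
R2 → R2 − 4·R1
R3 → R3 + 2·R1
R2 → 1/3·R2
Reading off the last column: p = 1/2, q = -4/3, r = 0.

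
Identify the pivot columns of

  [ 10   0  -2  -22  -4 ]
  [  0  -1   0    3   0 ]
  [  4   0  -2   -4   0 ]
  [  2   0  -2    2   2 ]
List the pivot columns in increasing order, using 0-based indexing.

0, 1, 2, 4

r1 → 1/10·r1
  [ 1   0  -1/5  -11/5  -2/5 ]
  [ 0  -1     0      3     0 ]
  [ 4   0    -2     -4     0 ]
  [ 2   0    -2      2     2 ]
r3 → r3 − 4·r1
  [ 1   0  -1/5  -11/5  -2/5 ]
  [ 0  -1     0      3     0 ]
  [ 0   0  -6/5   24/5   8/5 ]
  [ 2   0    -2      2     2 ]
r4 → r4 − 2·r1
  [ 1   0  -1/5  -11/5  -2/5 ]
  [ 0  -1     0      3     0 ]
  [ 0   0  -6/5   24/5   8/5 ]
  [ 0   0  -8/5   32/5  14/5 ]
r2 → -1·r2
  [ 1  0  -1/5  -11/5  -2/5 ]
  [ 0  1     0     -3     0 ]
  [ 0  0  -6/5   24/5   8/5 ]
  [ 0  0  -8/5   32/5  14/5 ]
r3 → -5/6·r3
  [ 1  0  -1/5  -11/5  -2/5 ]
  [ 0  1     0     -3     0 ]
  [ 0  0     1     -4  -4/3 ]
  [ 0  0  -8/5   32/5  14/5 ]
r4 → r4 + 8/5·r3
  [ 1  0  -1/5  -11/5  -2/5 ]
  [ 0  1     0     -3     0 ]
  [ 0  0     1     -4  -4/3 ]
  [ 0  0     0      0   2/3 ]
r4 → 3/2·r4
  [ 1  0  -1/5  -11/5  -2/5 ]
  [ 0  1     0     -3     0 ]
  [ 0  0     1     -4  -4/3 ]
  [ 0  0     0      0     1 ]
r3 → r3 + 4/3·r4
  [ 1  0  -1/5  -11/5  -2/5 ]
  [ 0  1     0     -3     0 ]
  [ 0  0     1     -4     0 ]
  [ 0  0     0      0     1 ]
r1 → r1 + 2/5·r4
  [ 1  0  -1/5  -11/5  0 ]
  [ 0  1     0     -3  0 ]
  [ 0  0     1     -4  0 ]
  [ 0  0     0      0  1 ]
r1 → r1 + 1/5·r3
  [ 1  0  0  -3  0 ]
  [ 0  1  0  -3  0 ]
  [ 0  0  1  -4  0 ]
  [ 0  0  0   0  1 ]
Pivot columns are the columns containing a leading 1.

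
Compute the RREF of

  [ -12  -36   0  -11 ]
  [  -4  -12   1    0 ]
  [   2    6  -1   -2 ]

r1 → -1/12·r1
  [  1    3   0  11/12 ]
  [ -4  -12   1      0 ]
  [  2    6  -1     -2 ]
r2 → r2 + 4·r1
  [ 1  3   0  11/12 ]
  [ 0  0   1   11/3 ]
  [ 2  6  -1     -2 ]
r3 → r3 − 2·r1
  [ 1  3   0  11/12 ]
  [ 0  0   1   11/3 ]
  [ 0  0  -1  -23/6 ]
r3 → r3 + r2
  [ 1  3  0  11/12 ]
  [ 0  0  1   11/3 ]
  [ 0  0  0   -1/6 ]
r3 → -6·r3
  [ 1  3  0  11/12 ]
  [ 0  0  1   11/3 ]
  [ 0  0  0      1 ]
r2 → r2 − 11/3·r3
  [ 1  3  0  11/12 ]
  [ 0  0  1      0 ]
  [ 0  0  0      1 ]
r1 → r1 − 11/12·r3
  [ 1  3  0  0 ]
  [ 0  0  1  0 ]
  [ 0  0  0  1 ]

[[1, 3, 0, 0], [0, 0, 1, 0], [0, 0, 0, 1]]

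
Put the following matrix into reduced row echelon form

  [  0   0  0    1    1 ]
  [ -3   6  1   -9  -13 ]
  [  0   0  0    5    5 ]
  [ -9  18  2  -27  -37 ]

[[1, -2, 0, 0, 2/3], [0, 0, 1, 0, -2], [0, 0, 0, 1, 1], [0, 0, 0, 0, 0]]

R1 <-> R2
  [ -3   6  1   -9  -13 ]
  [  0   0  0    1    1 ]
  [  0   0  0    5    5 ]
  [ -9  18  2  -27  -37 ]
R1 -> -1/3·R1
  [  1  -2  -1/3    3  13/3 ]
  [  0   0     0    1     1 ]
  [  0   0     0    5     5 ]
  [ -9  18     2  -27   -37 ]
R4 -> R4 + 9·R1
  [ 1  -2  -1/3  3  13/3 ]
  [ 0   0     0  1     1 ]
  [ 0   0     0  5     5 ]
  [ 0   0    -1  0     2 ]
R2 <-> R4
  [ 1  -2  -1/3  3  13/3 ]
  [ 0   0    -1  0     2 ]
  [ 0   0     0  5     5 ]
  [ 0   0     0  1     1 ]
R2 -> -1·R2
  [ 1  -2  -1/3  3  13/3 ]
  [ 0   0     1  0    -2 ]
  [ 0   0     0  5     5 ]
  [ 0   0     0  1     1 ]
R3 -> 1/5·R3
  [ 1  -2  -1/3  3  13/3 ]
  [ 0   0     1  0    -2 ]
  [ 0   0     0  1     1 ]
  [ 0   0     0  1     1 ]
R4 -> R4 − R3
  [ 1  -2  -1/3  3  13/3 ]
  [ 0   0     1  0    -2 ]
  [ 0   0     0  1     1 ]
  [ 0   0     0  0     0 ]
R1 -> R1 − 3·R3
  [ 1  -2  -1/3  0  4/3 ]
  [ 0   0     1  0   -2 ]
  [ 0   0     0  1    1 ]
  [ 0   0     0  0    0 ]
R1 -> R1 + 1/3·R2
  [ 1  -2  0  0  2/3 ]
  [ 0   0  1  0   -2 ]
  [ 0   0  0  1    1 ]
  [ 0   0  0  0    0 ]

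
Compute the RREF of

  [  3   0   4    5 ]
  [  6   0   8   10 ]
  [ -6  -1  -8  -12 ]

R1 := 1/3·R1
  [  1   0  4/3  5/3 ]
  [  6   0    8   10 ]
  [ -6  -1   -8  -12 ]
R2 := R2 − 6·R1
  [  1   0  4/3  5/3 ]
  [  0   0    0    0 ]
  [ -6  -1   -8  -12 ]
R3 := R3 + 6·R1
  [ 1   0  4/3  5/3 ]
  [ 0   0    0    0 ]
  [ 0  -1    0   -2 ]
R2 <-> R3
  [ 1   0  4/3  5/3 ]
  [ 0  -1    0   -2 ]
  [ 0   0    0    0 ]
R2 := -1·R2
  [ 1  0  4/3  5/3 ]
  [ 0  1    0    2 ]
  [ 0  0    0    0 ]

[[1, 0, 4/3, 5/3], [0, 1, 0, 2], [0, 0, 0, 0]]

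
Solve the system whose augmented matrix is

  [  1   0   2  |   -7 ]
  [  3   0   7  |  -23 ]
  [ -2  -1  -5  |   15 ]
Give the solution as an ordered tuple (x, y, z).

(-3, 1, -2)

R2 -> R2 − 3·R1
R3 -> R3 + 2·R1
R2 <=> R3
R2 -> -1·R2
R2 -> R2 − R3
R1 -> R1 − 2·R3
Reading off the last column: x = -3, y = 1, z = -2.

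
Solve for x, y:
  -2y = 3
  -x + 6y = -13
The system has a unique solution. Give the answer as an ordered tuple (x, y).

Form the augmented matrix and row-reduce:
  [  0  -2  |    3 ]
  [ -1   6  |  -13 ]
R1 ↔ R2
  [ -1   6  |  -13 ]
  [  0  -2  |    3 ]
R1 ← -1·R1
  [ 1  -6  |  13 ]
  [ 0  -2  |   3 ]
R2 ← -1/2·R2
  [ 1  -6  |    13 ]
  [ 0   1  |  -3/2 ]
R1 ← R1 + 6·R2
  [ 1  0  |     4 ]
  [ 0  1  |  -3/2 ]
Reading off the last column: x = 4, y = -3/2.

(4, -3/2)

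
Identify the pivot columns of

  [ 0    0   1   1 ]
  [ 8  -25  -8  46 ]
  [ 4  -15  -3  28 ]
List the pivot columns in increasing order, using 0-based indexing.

0, 1, 2

Swap R1 and R2.
Multiply R1 by 1/8.
Subtract 4 times R1 from R3.
Swap R2 and R3.
Multiply R2 by -2/5.
Add 2/5 times R3 to R2.
Add R3 to R1.
Add 25/8 times R2 to R1.
Pivot columns are the columns containing a leading 1.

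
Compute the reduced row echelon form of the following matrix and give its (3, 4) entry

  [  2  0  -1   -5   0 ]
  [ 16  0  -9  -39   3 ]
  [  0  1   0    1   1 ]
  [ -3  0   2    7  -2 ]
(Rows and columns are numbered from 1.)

-1

Multiply ρ1 by 1/2.
  [  1  0  -1/2  -5/2   0 ]
  [ 16  0    -9   -39   3 ]
  [  0  1     0     1   1 ]
  [ -3  0     2     7  -2 ]
Subtract 16 times ρ1 from ρ2.
  [  1  0  -1/2  -5/2   0 ]
  [  0  0    -1     1   3 ]
  [  0  1     0     1   1 ]
  [ -3  0     2     7  -2 ]
Add 3 times ρ1 to ρ4.
  [ 1  0  -1/2  -5/2   0 ]
  [ 0  0    -1     1   3 ]
  [ 0  1     0     1   1 ]
  [ 0  0   1/2  -1/2  -2 ]
Swap ρ2 and ρ3.
  [ 1  0  -1/2  -5/2   0 ]
  [ 0  1     0     1   1 ]
  [ 0  0    -1     1   3 ]
  [ 0  0   1/2  -1/2  -2 ]
Multiply ρ3 by -1.
  [ 1  0  -1/2  -5/2   0 ]
  [ 0  1     0     1   1 ]
  [ 0  0     1    -1  -3 ]
  [ 0  0   1/2  -1/2  -2 ]
Subtract 1/2 times ρ3 from ρ4.
  [ 1  0  -1/2  -5/2     0 ]
  [ 0  1     0     1     1 ]
  [ 0  0     1    -1    -3 ]
  [ 0  0     0     0  -1/2 ]
Multiply ρ4 by -2.
  [ 1  0  -1/2  -5/2   0 ]
  [ 0  1     0     1   1 ]
  [ 0  0     1    -1  -3 ]
  [ 0  0     0     0   1 ]
Add 3 times ρ4 to ρ3.
  [ 1  0  -1/2  -5/2  0 ]
  [ 0  1     0     1  1 ]
  [ 0  0     1    -1  0 ]
  [ 0  0     0     0  1 ]
Subtract ρ4 from ρ2.
  [ 1  0  -1/2  -5/2  0 ]
  [ 0  1     0     1  0 ]
  [ 0  0     1    -1  0 ]
  [ 0  0     0     0  1 ]
Add 1/2 times ρ3 to ρ1.
  [ 1  0  0  -3  0 ]
  [ 0  1  0   1  0 ]
  [ 0  0  1  -1  0 ]
  [ 0  0  0   0  1 ]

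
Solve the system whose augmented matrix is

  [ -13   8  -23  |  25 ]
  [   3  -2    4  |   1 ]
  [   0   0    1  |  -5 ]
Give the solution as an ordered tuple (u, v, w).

Multiply R1 by -1/13.
  [ 1  -8/13  23/13  |  -25/13 ]
  [ 3     -2      4  |       1 ]
  [ 0      0      1  |      -5 ]
Subtract 3 times R1 from R2.
  [ 1  -8/13   23/13  |  -25/13 ]
  [ 0  -2/13  -17/13  |   88/13 ]
  [ 0      0       1  |      -5 ]
Multiply R2 by -13/2.
  [ 1  -8/13  23/13  |  -25/13 ]
  [ 0      1   17/2  |     -44 ]
  [ 0      0      1  |      -5 ]
Subtract 17/2 times R3 from R2.
  [ 1  -8/13  23/13  |  -25/13 ]
  [ 0      1      0  |    -3/2 ]
  [ 0      0      1  |      -5 ]
Subtract 23/13 times R3 from R1.
  [ 1  -8/13  0  |  90/13 ]
  [ 0      1  0  |   -3/2 ]
  [ 0      0  1  |     -5 ]
Add 8/13 times R2 to R1.
  [ 1  0  0  |     6 ]
  [ 0  1  0  |  -3/2 ]
  [ 0  0  1  |    -5 ]
Reading off the last column: u = 6, v = -3/2, w = -5.

(6, -3/2, -5)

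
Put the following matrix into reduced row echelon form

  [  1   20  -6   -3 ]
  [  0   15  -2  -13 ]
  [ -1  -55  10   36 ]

R3 := R3 + R1
R2 := 1/15·R2
R3 := R3 + 35·R2
R3 := -3/2·R3
R2 := R2 + 2/15·R3
R1 := R1 + 6·R3
R1 := R1 − 20·R2

[[1, 0, 0, 1], [0, 1, 0, -7/5], [0, 0, 1, -4]]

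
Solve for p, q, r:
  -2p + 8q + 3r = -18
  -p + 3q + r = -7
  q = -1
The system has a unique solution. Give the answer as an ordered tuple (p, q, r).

(2, -1, -2)

Form the augmented matrix and row-reduce:
  [ -2  8  3  |  -18 ]
  [ -1  3  1  |   -7 ]
  [  0  1  0  |   -1 ]
R1 -> -1/2·R1
  [  1  -4  -3/2  |   9 ]
  [ -1   3     1  |  -7 ]
  [  0   1     0  |  -1 ]
R2 -> R2 + R1
  [ 1  -4  -3/2  |   9 ]
  [ 0  -1  -1/2  |   2 ]
  [ 0   1     0  |  -1 ]
R2 -> -1·R2
  [ 1  -4  -3/2  |   9 ]
  [ 0   1   1/2  |  -2 ]
  [ 0   1     0  |  -1 ]
R3 -> R3 − R2
  [ 1  -4  -3/2  |   9 ]
  [ 0   1   1/2  |  -2 ]
  [ 0   0  -1/2  |   1 ]
R3 -> -2·R3
  [ 1  -4  -3/2  |   9 ]
  [ 0   1   1/2  |  -2 ]
  [ 0   0     1  |  -2 ]
R2 -> R2 − 1/2·R3
  [ 1  -4  -3/2  |   9 ]
  [ 0   1     0  |  -1 ]
  [ 0   0     1  |  -2 ]
R1 -> R1 + 3/2·R3
  [ 1  -4  0  |   6 ]
  [ 0   1  0  |  -1 ]
  [ 0   0  1  |  -2 ]
R1 -> R1 + 4·R2
  [ 1  0  0  |   2 ]
  [ 0  1  0  |  -1 ]
  [ 0  0  1  |  -2 ]
Reading off the last column: p = 2, q = -1, r = -2.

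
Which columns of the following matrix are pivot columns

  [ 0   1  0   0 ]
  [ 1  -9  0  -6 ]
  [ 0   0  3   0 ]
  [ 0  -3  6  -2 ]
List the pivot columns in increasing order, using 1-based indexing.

1, 2, 3, 4

R1 ↔ R2
R4 := R4 + 3·R2
R3 := 1/3·R3
R4 := R4 − 6·R3
R4 := -1/2·R4
R1 := R1 + 6·R4
R1 := R1 + 9·R2
Pivot columns are the columns containing a leading 1.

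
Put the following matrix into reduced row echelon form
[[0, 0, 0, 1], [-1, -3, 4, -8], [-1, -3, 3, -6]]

r1 ↔ r2
r1 → -1·r1
r3 → r3 + r1
r2 ↔ r3
r2 → -1·r2
r2 → r2 + 2·r3
r1 → r1 − 8·r3
r1 → r1 + 4·r2

[[1, 3, 0, 0], [0, 0, 1, 0], [0, 0, 0, 1]]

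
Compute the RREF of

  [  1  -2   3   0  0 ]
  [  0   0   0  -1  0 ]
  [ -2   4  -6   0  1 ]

ρ3 ← ρ3 + 2·ρ1
  [ 1  -2  3   0  0 ]
  [ 0   0  0  -1  0 ]
  [ 0   0  0   0  1 ]
ρ2 ← -1·ρ2
  [ 1  -2  3  0  0 ]
  [ 0   0  0  1  0 ]
  [ 0   0  0  0  1 ]

[[1, -2, 3, 0, 0], [0, 0, 0, 1, 0], [0, 0, 0, 0, 1]]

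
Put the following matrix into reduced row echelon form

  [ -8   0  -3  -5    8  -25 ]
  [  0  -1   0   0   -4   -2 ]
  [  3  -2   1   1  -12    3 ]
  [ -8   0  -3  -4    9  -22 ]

r1 → -1/8·r1
r3 → r3 − 3·r1
r4 → r4 + 8·r1
r2 → -1·r2
r3 → r3 + 2·r2
r3 → -8·r3
r3 → r3 − 7·r4
r1 → r1 − 5/8·r4
r1 → r1 − 3/8·r3

[[1, 0, 0, 0, -2, 2], [0, 1, 0, 0, 4, 2], [0, 0, 1, 0, 1, -2], [0, 0, 0, 1, 1, 3]]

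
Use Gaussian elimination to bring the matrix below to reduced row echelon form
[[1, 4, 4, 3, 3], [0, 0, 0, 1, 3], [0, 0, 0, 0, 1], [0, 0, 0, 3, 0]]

[[1, 4, 4, 0, 0], [0, 0, 0, 1, 0], [0, 0, 0, 0, 1], [0, 0, 0, 0, 0]]

ρ4 ← ρ4 − 3·ρ2
  [ 1  4  4  3   3 ]
  [ 0  0  0  1   3 ]
  [ 0  0  0  0   1 ]
  [ 0  0  0  0  -9 ]
ρ4 ← ρ4 + 9·ρ3
  [ 1  4  4  3  3 ]
  [ 0  0  0  1  3 ]
  [ 0  0  0  0  1 ]
  [ 0  0  0  0  0 ]
ρ2 ← ρ2 − 3·ρ3
  [ 1  4  4  3  3 ]
  [ 0  0  0  1  0 ]
  [ 0  0  0  0  1 ]
  [ 0  0  0  0  0 ]
ρ1 ← ρ1 − 3·ρ3
  [ 1  4  4  3  0 ]
  [ 0  0  0  1  0 ]
  [ 0  0  0  0  1 ]
  [ 0  0  0  0  0 ]
ρ1 ← ρ1 − 3·ρ2
  [ 1  4  4  0  0 ]
  [ 0  0  0  1  0 ]
  [ 0  0  0  0  1 ]
  [ 0  0  0  0  0 ]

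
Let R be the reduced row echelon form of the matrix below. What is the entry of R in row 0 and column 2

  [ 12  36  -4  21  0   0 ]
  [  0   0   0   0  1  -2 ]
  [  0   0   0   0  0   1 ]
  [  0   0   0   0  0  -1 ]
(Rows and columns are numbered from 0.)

R1 → 1/12·R1
  [ 1  3  -1/3  7/4  0   0 ]
  [ 0  0     0    0  1  -2 ]
  [ 0  0     0    0  0   1 ]
  [ 0  0     0    0  0  -1 ]
R4 → R4 + R3
  [ 1  3  -1/3  7/4  0   0 ]
  [ 0  0     0    0  1  -2 ]
  [ 0  0     0    0  0   1 ]
  [ 0  0     0    0  0   0 ]
R2 → R2 + 2·R3
  [ 1  3  -1/3  7/4  0  0 ]
  [ 0  0     0    0  1  0 ]
  [ 0  0     0    0  0  1 ]
  [ 0  0     0    0  0  0 ]

-1/3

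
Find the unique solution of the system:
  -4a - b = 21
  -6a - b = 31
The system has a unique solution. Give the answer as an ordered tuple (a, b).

Form the augmented matrix and row-reduce:
  [ -4  -1  |  21 ]
  [ -6  -1  |  31 ]
R1 := -1/4·R1
  [  1  1/4  |  -21/4 ]
  [ -6   -1  |     31 ]
R2 := R2 + 6·R1
  [ 1  1/4  |  -21/4 ]
  [ 0  1/2  |   -1/2 ]
R2 := 2·R2
  [ 1  1/4  |  -21/4 ]
  [ 0    1  |     -1 ]
R1 := R1 − 1/4·R2
  [ 1  0  |  -5 ]
  [ 0  1  |  -1 ]
Reading off the last column: a = -5, b = -1.

(-5, -1)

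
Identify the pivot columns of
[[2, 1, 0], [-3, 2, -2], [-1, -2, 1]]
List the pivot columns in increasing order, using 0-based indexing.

r1 ← 1/2·r1
  [  1  1/2   0 ]
  [ -3    2  -2 ]
  [ -1   -2   1 ]
r2 ← r2 + 3·r1
  [  1  1/2   0 ]
  [  0  7/2  -2 ]
  [ -1   -2   1 ]
r3 ← r3 + r1
  [ 1   1/2   0 ]
  [ 0   7/2  -2 ]
  [ 0  -3/2   1 ]
r2 ← 2/7·r2
  [ 1   1/2     0 ]
  [ 0     1  -4/7 ]
  [ 0  -3/2     1 ]
r3 ← r3 + 3/2·r2
  [ 1  1/2     0 ]
  [ 0    1  -4/7 ]
  [ 0    0   1/7 ]
r3 ← 7·r3
  [ 1  1/2     0 ]
  [ 0    1  -4/7 ]
  [ 0    0     1 ]
r2 ← r2 + 4/7·r3
  [ 1  1/2  0 ]
  [ 0    1  0 ]
  [ 0    0  1 ]
r1 ← r1 − 1/2·r2
  [ 1  0  0 ]
  [ 0  1  0 ]
  [ 0  0  1 ]
Pivot columns are the columns containing a leading 1.

0, 1, 2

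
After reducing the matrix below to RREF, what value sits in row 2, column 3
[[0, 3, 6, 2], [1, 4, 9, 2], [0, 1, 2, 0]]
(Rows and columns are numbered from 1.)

R1 <-> R2
  [ 1  4  9  2 ]
  [ 0  3  6  2 ]
  [ 0  1  2  0 ]
R2 -> 1/3·R2
  [ 1  4  9    2 ]
  [ 0  1  2  2/3 ]
  [ 0  1  2    0 ]
R3 -> R3 − R2
  [ 1  4  9     2 ]
  [ 0  1  2   2/3 ]
  [ 0  0  0  -2/3 ]
R3 -> -3/2·R3
  [ 1  4  9    2 ]
  [ 0  1  2  2/3 ]
  [ 0  0  0    1 ]
R2 -> R2 − 2/3·R3
  [ 1  4  9  2 ]
  [ 0  1  2  0 ]
  [ 0  0  0  1 ]
R1 -> R1 − 2·R3
  [ 1  4  9  0 ]
  [ 0  1  2  0 ]
  [ 0  0  0  1 ]
R1 -> R1 − 4·R2
  [ 1  0  1  0 ]
  [ 0  1  2  0 ]
  [ 0  0  0  1 ]

2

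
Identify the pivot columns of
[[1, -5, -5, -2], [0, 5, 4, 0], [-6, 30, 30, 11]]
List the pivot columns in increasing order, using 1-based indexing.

1, 2, 4

ρ3 -> ρ3 + 6·ρ1
  [ 1  -5  -5  -2 ]
  [ 0   5   4   0 ]
  [ 0   0   0  -1 ]
ρ2 -> 1/5·ρ2
  [ 1  -5   -5  -2 ]
  [ 0   1  4/5   0 ]
  [ 0   0    0  -1 ]
ρ3 -> -1·ρ3
  [ 1  -5   -5  -2 ]
  [ 0   1  4/5   0 ]
  [ 0   0    0   1 ]
ρ1 -> ρ1 + 2·ρ3
  [ 1  -5   -5  0 ]
  [ 0   1  4/5  0 ]
  [ 0   0    0  1 ]
ρ1 -> ρ1 + 5·ρ2
  [ 1  0   -1  0 ]
  [ 0  1  4/5  0 ]
  [ 0  0    0  1 ]
Pivot columns are the columns containing a leading 1.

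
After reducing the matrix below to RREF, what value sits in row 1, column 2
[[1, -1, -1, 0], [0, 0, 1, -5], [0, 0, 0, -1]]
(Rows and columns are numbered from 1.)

-1

ρ3 := -1·ρ3
ρ2 := ρ2 + 5·ρ3
ρ1 := ρ1 + ρ2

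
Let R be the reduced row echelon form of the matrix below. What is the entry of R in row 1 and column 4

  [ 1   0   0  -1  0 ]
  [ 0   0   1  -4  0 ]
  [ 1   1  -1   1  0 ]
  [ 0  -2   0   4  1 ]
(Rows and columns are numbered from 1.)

-1

R3 -> R3 − R1
  [ 1   0   0  -1  0 ]
  [ 0   0   1  -4  0 ]
  [ 0   1  -1   2  0 ]
  [ 0  -2   0   4  1 ]
R2 <-> R3
  [ 1   0   0  -1  0 ]
  [ 0   1  -1   2  0 ]
  [ 0   0   1  -4  0 ]
  [ 0  -2   0   4  1 ]
R4 -> R4 + 2·R2
  [ 1  0   0  -1  0 ]
  [ 0  1  -1   2  0 ]
  [ 0  0   1  -4  0 ]
  [ 0  0  -2   8  1 ]
R4 -> R4 + 2·R3
  [ 1  0   0  -1  0 ]
  [ 0  1  -1   2  0 ]
  [ 0  0   1  -4  0 ]
  [ 0  0   0   0  1 ]
R2 -> R2 + R3
  [ 1  0  0  -1  0 ]
  [ 0  1  0  -2  0 ]
  [ 0  0  1  -4  0 ]
  [ 0  0  0   0  1 ]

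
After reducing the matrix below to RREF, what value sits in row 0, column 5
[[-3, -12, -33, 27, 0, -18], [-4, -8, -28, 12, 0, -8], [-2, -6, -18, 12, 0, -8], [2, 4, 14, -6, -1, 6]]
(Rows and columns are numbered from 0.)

-2

Multiply R1 by -1/3.
  [  1   4   11  -9   0   6 ]
  [ -4  -8  -28  12   0  -8 ]
  [ -2  -6  -18  12   0  -8 ]
  [  2   4   14  -6  -1   6 ]
Add 4 times R1 to R2.
  [  1   4   11   -9   0   6 ]
  [  0   8   16  -24   0  16 ]
  [ -2  -6  -18   12   0  -8 ]
  [  2   4   14   -6  -1   6 ]
Add 2 times R1 to R3.
  [ 1  4  11   -9   0   6 ]
  [ 0  8  16  -24   0  16 ]
  [ 0  2   4   -6   0   4 ]
  [ 2  4  14   -6  -1   6 ]
Subtract 2 times R1 from R4.
  [ 1   4  11   -9   0   6 ]
  [ 0   8  16  -24   0  16 ]
  [ 0   2   4   -6   0   4 ]
  [ 0  -4  -8   12  -1  -6 ]
Multiply R2 by 1/8.
  [ 1   4  11  -9   0   6 ]
  [ 0   1   2  -3   0   2 ]
  [ 0   2   4  -6   0   4 ]
  [ 0  -4  -8  12  -1  -6 ]
Subtract 2 times R2 from R3.
  [ 1   4  11  -9   0   6 ]
  [ 0   1   2  -3   0   2 ]
  [ 0   0   0   0   0   0 ]
  [ 0  -4  -8  12  -1  -6 ]
Add 4 times R2 to R4.
  [ 1  4  11  -9   0  6 ]
  [ 0  1   2  -3   0  2 ]
  [ 0  0   0   0   0  0 ]
  [ 0  0   0   0  -1  2 ]
Swap R3 and R4.
  [ 1  4  11  -9   0  6 ]
  [ 0  1   2  -3   0  2 ]
  [ 0  0   0   0  -1  2 ]
  [ 0  0   0   0   0  0 ]
Multiply R3 by -1.
  [ 1  4  11  -9  0   6 ]
  [ 0  1   2  -3  0   2 ]
  [ 0  0   0   0  1  -2 ]
  [ 0  0   0   0  0   0 ]
Subtract 4 times R2 from R1.
  [ 1  0  3   3  0  -2 ]
  [ 0  1  2  -3  0   2 ]
  [ 0  0  0   0  1  -2 ]
  [ 0  0  0   0  0   0 ]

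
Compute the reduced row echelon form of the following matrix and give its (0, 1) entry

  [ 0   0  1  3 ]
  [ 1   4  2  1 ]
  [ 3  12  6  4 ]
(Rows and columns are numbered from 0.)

4

Swap ρ1 and ρ2.
  [ 1   4  2  1 ]
  [ 0   0  1  3 ]
  [ 3  12  6  4 ]
Subtract 3 times ρ1 from ρ3.
  [ 1  4  2  1 ]
  [ 0  0  1  3 ]
  [ 0  0  0  1 ]
Subtract 3 times ρ3 from ρ2.
  [ 1  4  2  1 ]
  [ 0  0  1  0 ]
  [ 0  0  0  1 ]
Subtract ρ3 from ρ1.
  [ 1  4  2  0 ]
  [ 0  0  1  0 ]
  [ 0  0  0  1 ]
Subtract 2 times ρ2 from ρ1.
  [ 1  4  0  0 ]
  [ 0  0  1  0 ]
  [ 0  0  0  1 ]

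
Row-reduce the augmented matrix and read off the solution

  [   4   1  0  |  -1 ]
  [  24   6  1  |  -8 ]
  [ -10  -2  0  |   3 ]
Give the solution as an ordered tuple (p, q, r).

R1 -> 1/4·R1
  [   1  1/4  0  |  -1/4 ]
  [  24    6  1  |    -8 ]
  [ -10   -2  0  |     3 ]
R2 -> R2 − 24·R1
  [   1  1/4  0  |  -1/4 ]
  [   0    0  1  |    -2 ]
  [ -10   -2  0  |     3 ]
R3 -> R3 + 10·R1
  [ 1  1/4  0  |  -1/4 ]
  [ 0    0  1  |    -2 ]
  [ 0  1/2  0  |   1/2 ]
R2 <=> R3
  [ 1  1/4  0  |  -1/4 ]
  [ 0  1/2  0  |   1/2 ]
  [ 0    0  1  |    -2 ]
R2 -> 2·R2
  [ 1  1/4  0  |  -1/4 ]
  [ 0    1  0  |     1 ]
  [ 0    0  1  |    -2 ]
R1 -> R1 − 1/4·R2
  [ 1  0  0  |  -1/2 ]
  [ 0  1  0  |     1 ]
  [ 0  0  1  |    -2 ]
Reading off the last column: p = -1/2, q = 1, r = -2.

(-1/2, 1, -2)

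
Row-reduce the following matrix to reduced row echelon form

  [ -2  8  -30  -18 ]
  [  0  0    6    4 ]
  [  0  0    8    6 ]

Multiply R1 by -1/2.
Multiply R2 by 1/6.
Subtract 8 times R2 from R3.
Multiply R3 by 3/2.
Subtract 2/3 times R3 from R2.
Subtract 9 times R3 from R1.
Subtract 15 times R2 from R1.

[[1, -4, 0, 0], [0, 0, 1, 0], [0, 0, 0, 1]]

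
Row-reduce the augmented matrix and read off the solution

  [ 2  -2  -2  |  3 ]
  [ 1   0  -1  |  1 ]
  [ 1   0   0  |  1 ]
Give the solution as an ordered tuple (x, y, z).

(1, -1/2, 0)

Multiply R1 by 1/2.
  [ 1  -1  -1  |  3/2 ]
  [ 1   0  -1  |    1 ]
  [ 1   0   0  |    1 ]
Subtract R1 from R2.
  [ 1  -1  -1  |   3/2 ]
  [ 0   1   0  |  -1/2 ]
  [ 1   0   0  |     1 ]
Subtract R1 from R3.
  [ 1  -1  -1  |   3/2 ]
  [ 0   1   0  |  -1/2 ]
  [ 0   1   1  |  -1/2 ]
Subtract R2 from R3.
  [ 1  -1  -1  |   3/2 ]
  [ 0   1   0  |  -1/2 ]
  [ 0   0   1  |     0 ]
Add R3 to R1.
  [ 1  -1  0  |   3/2 ]
  [ 0   1  0  |  -1/2 ]
  [ 0   0  1  |     0 ]
Add R2 to R1.
  [ 1  0  0  |     1 ]
  [ 0  1  0  |  -1/2 ]
  [ 0  0  1  |     0 ]
Reading off the last column: x = 1, y = -1/2, z = 0.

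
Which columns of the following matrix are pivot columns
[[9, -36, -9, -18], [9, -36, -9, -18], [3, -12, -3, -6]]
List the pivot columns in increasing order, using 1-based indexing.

r1 ← 1/9·r1
  [ 1   -4  -1   -2 ]
  [ 9  -36  -9  -18 ]
  [ 3  -12  -3   -6 ]
r2 ← r2 − 9·r1
  [ 1   -4  -1  -2 ]
  [ 0    0   0   0 ]
  [ 3  -12  -3  -6 ]
r3 ← r3 − 3·r1
  [ 1  -4  -1  -2 ]
  [ 0   0   0   0 ]
  [ 0   0   0   0 ]
Pivot columns are the columns containing a leading 1.

1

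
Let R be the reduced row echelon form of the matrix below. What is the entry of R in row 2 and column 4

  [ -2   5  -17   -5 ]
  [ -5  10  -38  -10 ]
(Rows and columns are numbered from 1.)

-1

R1 := -1/2·R1
  [  1  -5/2  17/2  5/2 ]
  [ -5    10   -38  -10 ]
R2 := R2 + 5·R1
  [ 1  -5/2  17/2  5/2 ]
  [ 0  -5/2   9/2  5/2 ]
R2 := -2/5·R2
  [ 1  -5/2  17/2  5/2 ]
  [ 0     1  -9/5   -1 ]
R1 := R1 + 5/2·R2
  [ 1  0     4   0 ]
  [ 0  1  -9/5  -1 ]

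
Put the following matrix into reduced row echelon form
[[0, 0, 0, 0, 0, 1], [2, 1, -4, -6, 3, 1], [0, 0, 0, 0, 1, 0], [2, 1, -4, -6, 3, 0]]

[[1, 1/2, -2, -3, 0, 0], [0, 0, 0, 0, 1, 0], [0, 0, 0, 0, 0, 1], [0, 0, 0, 0, 0, 0]]

R1 <=> R2
R1 → 1/2·R1
R4 → R4 − 2·R1
R2 <=> R3
R4 → R4 + R3
R1 → R1 − 1/2·R3
R1 → R1 − 3/2·R2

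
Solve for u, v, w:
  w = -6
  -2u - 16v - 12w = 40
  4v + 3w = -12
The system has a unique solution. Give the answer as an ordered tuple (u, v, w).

Form the augmented matrix and row-reduce:
  [  0    0    1  |   -6 ]
  [ -2  -16  -12  |   40 ]
  [  0    4    3  |  -12 ]
Swap R1 and R2.
Multiply R1 by -1/2.
Swap R2 and R3.
Multiply R2 by 1/4.
Subtract 3/4 times R3 from R2.
Subtract 6 times R3 from R1.
Subtract 8 times R2 from R1.
Reading off the last column: u = 4, v = 3/2, w = -6.

(4, 3/2, -6)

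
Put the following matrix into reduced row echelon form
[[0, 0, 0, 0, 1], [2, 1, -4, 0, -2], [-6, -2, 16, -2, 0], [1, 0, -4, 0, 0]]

R1 <=> R2
R1 ← 1/2·R1
R3 ← R3 + 6·R1
R4 ← R4 − R1
R2 <=> R3
R4 ← R4 + 1/2·R2
R3 <=> R4
R3 ← -1·R3
R3 ← R3 − 2·R4
R2 ← R2 + 6·R4
R1 ← R1 + R4
R2 ← R2 + 2·R3
R1 ← R1 − 1/2·R2

[[1, 0, -4, 0, 0], [0, 1, 4, 0, 0], [0, 0, 0, 1, 0], [0, 0, 0, 0, 1]]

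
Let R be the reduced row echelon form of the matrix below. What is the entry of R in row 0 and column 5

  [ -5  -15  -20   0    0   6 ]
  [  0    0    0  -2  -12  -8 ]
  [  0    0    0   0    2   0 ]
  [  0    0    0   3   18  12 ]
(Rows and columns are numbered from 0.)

Multiply r1 by -1/5.
  [ 1  3  4   0    0  -6/5 ]
  [ 0  0  0  -2  -12    -8 ]
  [ 0  0  0   0    2     0 ]
  [ 0  0  0   3   18    12 ]
Multiply r2 by -1/2.
  [ 1  3  4  0   0  -6/5 ]
  [ 0  0  0  1   6     4 ]
  [ 0  0  0  0   2     0 ]
  [ 0  0  0  3  18    12 ]
Subtract 3 times r2 from r4.
  [ 1  3  4  0  0  -6/5 ]
  [ 0  0  0  1  6     4 ]
  [ 0  0  0  0  2     0 ]
  [ 0  0  0  0  0     0 ]
Multiply r3 by 1/2.
  [ 1  3  4  0  0  -6/5 ]
  [ 0  0  0  1  6     4 ]
  [ 0  0  0  0  1     0 ]
  [ 0  0  0  0  0     0 ]
Subtract 6 times r3 from r2.
  [ 1  3  4  0  0  -6/5 ]
  [ 0  0  0  1  0     4 ]
  [ 0  0  0  0  1     0 ]
  [ 0  0  0  0  0     0 ]

-6/5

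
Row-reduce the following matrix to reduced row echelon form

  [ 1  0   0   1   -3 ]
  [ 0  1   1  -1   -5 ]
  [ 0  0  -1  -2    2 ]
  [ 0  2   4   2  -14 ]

R4 -> R4 − 2·R2
  [ 1  0   0   1  -3 ]
  [ 0  1   1  -1  -5 ]
  [ 0  0  -1  -2   2 ]
  [ 0  0   2   4  -4 ]
R3 -> -1·R3
  [ 1  0  0   1  -3 ]
  [ 0  1  1  -1  -5 ]
  [ 0  0  1   2  -2 ]
  [ 0  0  2   4  -4 ]
R4 -> R4 − 2·R3
  [ 1  0  0   1  -3 ]
  [ 0  1  1  -1  -5 ]
  [ 0  0  1   2  -2 ]
  [ 0  0  0   0   0 ]
R2 -> R2 − R3
  [ 1  0  0   1  -3 ]
  [ 0  1  0  -3  -3 ]
  [ 0  0  1   2  -2 ]
  [ 0  0  0   0   0 ]

[[1, 0, 0, 1, -3], [0, 1, 0, -3, -3], [0, 0, 1, 2, -2], [0, 0, 0, 0, 0]]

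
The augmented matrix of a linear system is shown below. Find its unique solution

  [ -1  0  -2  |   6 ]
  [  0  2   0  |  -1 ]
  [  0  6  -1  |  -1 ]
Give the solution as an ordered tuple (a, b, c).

(-2, -1/2, -2)

r1 -> -1·r1
  [ 1  0   2  |  -6 ]
  [ 0  2   0  |  -1 ]
  [ 0  6  -1  |  -1 ]
r2 -> 1/2·r2
  [ 1  0   2  |    -6 ]
  [ 0  1   0  |  -1/2 ]
  [ 0  6  -1  |    -1 ]
r3 -> r3 − 6·r2
  [ 1  0   2  |    -6 ]
  [ 0  1   0  |  -1/2 ]
  [ 0  0  -1  |     2 ]
r3 -> -1·r3
  [ 1  0  2  |    -6 ]
  [ 0  1  0  |  -1/2 ]
  [ 0  0  1  |    -2 ]
r1 -> r1 − 2·r3
  [ 1  0  0  |    -2 ]
  [ 0  1  0  |  -1/2 ]
  [ 0  0  1  |    -2 ]
Reading off the last column: a = -2, b = -1/2, c = -2.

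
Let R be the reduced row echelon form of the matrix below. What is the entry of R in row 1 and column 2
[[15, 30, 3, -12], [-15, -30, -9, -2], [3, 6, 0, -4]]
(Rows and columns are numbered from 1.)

R1 ← 1/15·R1
R2 ← R2 + 15·R1
R3 ← R3 − 3·R1
R2 ← -1/6·R2
R3 ← R3 + 3/5·R2
R3 ← -5·R3
R2 ← R2 − 7/3·R3
R1 ← R1 + 4/5·R3
R1 ← R1 − 1/5·R2

2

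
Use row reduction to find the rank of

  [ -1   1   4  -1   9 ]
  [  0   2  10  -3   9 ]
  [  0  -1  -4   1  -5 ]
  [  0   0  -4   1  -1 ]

R1 ← -1·R1
  [ 1  -1  -4   1  -9 ]
  [ 0   2  10  -3   9 ]
  [ 0  -1  -4   1  -5 ]
  [ 0   0  -4   1  -1 ]
R2 ← 1/2·R2
  [ 1  -1  -4     1   -9 ]
  [ 0   1   5  -3/2  9/2 ]
  [ 0  -1  -4     1   -5 ]
  [ 0   0  -4     1   -1 ]
R3 ← R3 + R2
  [ 1  -1  -4     1    -9 ]
  [ 0   1   5  -3/2   9/2 ]
  [ 0   0   1  -1/2  -1/2 ]
  [ 0   0  -4     1    -1 ]
R4 ← R4 + 4·R3
  [ 1  -1  -4     1    -9 ]
  [ 0   1   5  -3/2   9/2 ]
  [ 0   0   1  -1/2  -1/2 ]
  [ 0   0   0    -1    -3 ]
R4 ← -1·R4
  [ 1  -1  -4     1    -9 ]
  [ 0   1   5  -3/2   9/2 ]
  [ 0   0   1  -1/2  -1/2 ]
  [ 0   0   0     1     3 ]
R3 ← R3 + 1/2·R4
  [ 1  -1  -4     1   -9 ]
  [ 0   1   5  -3/2  9/2 ]
  [ 0   0   1     0    1 ]
  [ 0   0   0     1    3 ]
R2 ← R2 + 3/2·R4
  [ 1  -1  -4  1  -9 ]
  [ 0   1   5  0   9 ]
  [ 0   0   1  0   1 ]
  [ 0   0   0  1   3 ]
R1 ← R1 − R4
  [ 1  -1  -4  0  -12 ]
  [ 0   1   5  0    9 ]
  [ 0   0   1  0    1 ]
  [ 0   0   0  1    3 ]
R2 ← R2 − 5·R3
  [ 1  -1  -4  0  -12 ]
  [ 0   1   0  0    4 ]
  [ 0   0   1  0    1 ]
  [ 0   0   0  1    3 ]
R1 ← R1 + 4·R3
  [ 1  -1  0  0  -8 ]
  [ 0   1  0  0   4 ]
  [ 0   0  1  0   1 ]
  [ 0   0  0  1   3 ]
R1 ← R1 + R2
  [ 1  0  0  0  -4 ]
  [ 0  1  0  0   4 ]
  [ 0  0  1  0   1 ]
  [ 0  0  0  1   3 ]
The reduced form has 4 nonzero rows.

rank = 4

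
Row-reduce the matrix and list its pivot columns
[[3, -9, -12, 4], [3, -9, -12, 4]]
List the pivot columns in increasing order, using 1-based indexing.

R1 → 1/3·R1
  [ 1  -3   -4  4/3 ]
  [ 3  -9  -12    4 ]
R2 → R2 − 3·R1
  [ 1  -3  -4  4/3 ]
  [ 0   0   0    0 ]
Pivot columns are the columns containing a leading 1.

1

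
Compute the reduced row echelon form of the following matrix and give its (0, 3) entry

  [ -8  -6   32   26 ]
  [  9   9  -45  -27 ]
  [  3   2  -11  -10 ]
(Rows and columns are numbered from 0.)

-4

Multiply R1 by -1/8.
  [ 1  3/4   -4  -13/4 ]
  [ 9    9  -45    -27 ]
  [ 3    2  -11    -10 ]
Subtract 9 times R1 from R2.
  [ 1  3/4   -4  -13/4 ]
  [ 0  9/4   -9    9/4 ]
  [ 3    2  -11    -10 ]
Subtract 3 times R1 from R3.
  [ 1   3/4  -4  -13/4 ]
  [ 0   9/4  -9    9/4 ]
  [ 0  -1/4   1   -1/4 ]
Multiply R2 by 4/9.
  [ 1   3/4  -4  -13/4 ]
  [ 0     1  -4      1 ]
  [ 0  -1/4   1   -1/4 ]
Add 1/4 times R2 to R3.
  [ 1  3/4  -4  -13/4 ]
  [ 0    1  -4      1 ]
  [ 0    0   0      0 ]
Subtract 3/4 times R2 from R1.
  [ 1  0  -1  -4 ]
  [ 0  1  -4   1 ]
  [ 0  0   0   0 ]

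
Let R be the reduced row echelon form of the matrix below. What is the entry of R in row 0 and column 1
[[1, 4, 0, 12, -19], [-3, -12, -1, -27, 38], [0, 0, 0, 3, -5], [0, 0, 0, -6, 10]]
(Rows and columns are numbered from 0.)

4

r2 ← r2 + 3·r1
  [ 1  4   0  12  -19 ]
  [ 0  0  -1   9  -19 ]
  [ 0  0   0   3   -5 ]
  [ 0  0   0  -6   10 ]
r2 ← -1·r2
  [ 1  4  0  12  -19 ]
  [ 0  0  1  -9   19 ]
  [ 0  0  0   3   -5 ]
  [ 0  0  0  -6   10 ]
r3 ← 1/3·r3
  [ 1  4  0  12   -19 ]
  [ 0  0  1  -9    19 ]
  [ 0  0  0   1  -5/3 ]
  [ 0  0  0  -6    10 ]
r4 ← r4 + 6·r3
  [ 1  4  0  12   -19 ]
  [ 0  0  1  -9    19 ]
  [ 0  0  0   1  -5/3 ]
  [ 0  0  0   0     0 ]
r2 ← r2 + 9·r3
  [ 1  4  0  12   -19 ]
  [ 0  0  1   0     4 ]
  [ 0  0  0   1  -5/3 ]
  [ 0  0  0   0     0 ]
r1 ← r1 − 12·r3
  [ 1  4  0  0     1 ]
  [ 0  0  1  0     4 ]
  [ 0  0  0  1  -5/3 ]
  [ 0  0  0  0     0 ]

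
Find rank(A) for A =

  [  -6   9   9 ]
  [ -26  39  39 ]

ρ1 ← -1/6·ρ1
  [   1  -3/2  -3/2 ]
  [ -26    39    39 ]
ρ2 ← ρ2 + 26·ρ1
  [ 1  -3/2  -3/2 ]
  [ 0     0     0 ]
The reduced form has 1 nonzero row.

rank = 1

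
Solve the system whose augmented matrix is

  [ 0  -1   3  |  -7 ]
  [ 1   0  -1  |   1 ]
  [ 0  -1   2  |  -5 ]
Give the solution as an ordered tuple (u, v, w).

Swap R1 and R2.
  [ 1   0  -1  |   1 ]
  [ 0  -1   3  |  -7 ]
  [ 0  -1   2  |  -5 ]
Multiply R2 by -1.
  [ 1   0  -1  |   1 ]
  [ 0   1  -3  |   7 ]
  [ 0  -1   2  |  -5 ]
Add R2 to R3.
  [ 1  0  -1  |  1 ]
  [ 0  1  -3  |  7 ]
  [ 0  0  -1  |  2 ]
Multiply R3 by -1.
  [ 1  0  -1  |   1 ]
  [ 0  1  -3  |   7 ]
  [ 0  0   1  |  -2 ]
Add 3 times R3 to R2.
  [ 1  0  -1  |   1 ]
  [ 0  1   0  |   1 ]
  [ 0  0   1  |  -2 ]
Add R3 to R1.
  [ 1  0  0  |  -1 ]
  [ 0  1  0  |   1 ]
  [ 0  0  1  |  -2 ]
Reading off the last column: u = -1, v = 1, w = -2.

(-1, 1, -2)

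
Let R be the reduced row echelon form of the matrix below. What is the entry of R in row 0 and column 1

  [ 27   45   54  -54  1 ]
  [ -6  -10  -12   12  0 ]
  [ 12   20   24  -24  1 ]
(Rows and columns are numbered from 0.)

R1 -> 1/27·R1
  [  1  5/3    2   -2  1/27 ]
  [ -6  -10  -12   12     0 ]
  [ 12   20   24  -24     1 ]
R2 -> R2 + 6·R1
  [  1  5/3   2   -2  1/27 ]
  [  0    0   0    0   2/9 ]
  [ 12   20  24  -24     1 ]
R3 -> R3 − 12·R1
  [ 1  5/3  2  -2  1/27 ]
  [ 0    0  0   0   2/9 ]
  [ 0    0  0   0   5/9 ]
R2 -> 9/2·R2
  [ 1  5/3  2  -2  1/27 ]
  [ 0    0  0   0     1 ]
  [ 0    0  0   0   5/9 ]
R3 -> R3 − 5/9·R2
  [ 1  5/3  2  -2  1/27 ]
  [ 0    0  0   0     1 ]
  [ 0    0  0   0     0 ]
R1 -> R1 − 1/27·R2
  [ 1  5/3  2  -2  0 ]
  [ 0    0  0   0  1 ]
  [ 0    0  0   0  0 ]

5/3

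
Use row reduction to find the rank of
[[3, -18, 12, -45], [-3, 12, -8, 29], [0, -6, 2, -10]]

rank = 3

R1 := 1/3·R1
  [  1  -6   4  -15 ]
  [ -3  12  -8   29 ]
  [  0  -6   2  -10 ]
R2 := R2 + 3·R1
  [ 1  -6  4  -15 ]
  [ 0  -6  4  -16 ]
  [ 0  -6  2  -10 ]
R2 := -1/6·R2
  [ 1  -6     4  -15 ]
  [ 0   1  -2/3  8/3 ]
  [ 0  -6     2  -10 ]
R3 := R3 + 6·R2
  [ 1  -6     4  -15 ]
  [ 0   1  -2/3  8/3 ]
  [ 0   0    -2    6 ]
R3 := -1/2·R3
  [ 1  -6     4  -15 ]
  [ 0   1  -2/3  8/3 ]
  [ 0   0     1   -3 ]
R2 := R2 + 2/3·R3
  [ 1  -6  4  -15 ]
  [ 0   1  0  2/3 ]
  [ 0   0  1   -3 ]
R1 := R1 − 4·R3
  [ 1  -6  0   -3 ]
  [ 0   1  0  2/3 ]
  [ 0   0  1   -3 ]
R1 := R1 + 6·R2
  [ 1  0  0    1 ]
  [ 0  1  0  2/3 ]
  [ 0  0  1   -3 ]
The reduced form has 3 nonzero rows.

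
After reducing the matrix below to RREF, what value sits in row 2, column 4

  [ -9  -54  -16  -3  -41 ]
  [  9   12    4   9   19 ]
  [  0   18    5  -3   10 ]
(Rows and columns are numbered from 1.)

Multiply R1 by -1/9.
  [ 1   6  16/9  1/3  41/9 ]
  [ 9  12     4    9    19 ]
  [ 0  18     5   -3    10 ]
Subtract 9 times R1 from R2.
  [ 1    6  16/9  1/3  41/9 ]
  [ 0  -42   -12    6   -22 ]
  [ 0   18     5   -3    10 ]
Multiply R2 by -1/42.
  [ 1   6  16/9   1/3   41/9 ]
  [ 0   1   2/7  -1/7  11/21 ]
  [ 0  18     5    -3     10 ]
Subtract 18 times R2 from R3.
  [ 1  6  16/9   1/3   41/9 ]
  [ 0  1   2/7  -1/7  11/21 ]
  [ 0  0  -1/7  -3/7    4/7 ]
Multiply R3 by -7.
  [ 1  6  16/9   1/3   41/9 ]
  [ 0  1   2/7  -1/7  11/21 ]
  [ 0  0     1     3     -4 ]
Subtract 2/7 times R3 from R2.
  [ 1  6  16/9  1/3  41/9 ]
  [ 0  1     0   -1   5/3 ]
  [ 0  0     1    3    -4 ]
Subtract 16/9 times R3 from R1.
  [ 1  6  0  -5  35/3 ]
  [ 0  1  0  -1   5/3 ]
  [ 0  0  1   3    -4 ]
Subtract 6 times R2 from R1.
  [ 1  0  0   1  5/3 ]
  [ 0  1  0  -1  5/3 ]
  [ 0  0  1   3   -4 ]

-1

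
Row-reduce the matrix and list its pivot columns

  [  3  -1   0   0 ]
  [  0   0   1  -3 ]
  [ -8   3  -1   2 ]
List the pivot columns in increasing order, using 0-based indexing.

R1 := 1/3·R1
R3 := R3 + 8·R1
R2 ↔ R3
R2 := 3·R2
R2 := R2 + 3·R3
R1 := R1 + 1/3·R2
Pivot columns are the columns containing a leading 1.

0, 1, 2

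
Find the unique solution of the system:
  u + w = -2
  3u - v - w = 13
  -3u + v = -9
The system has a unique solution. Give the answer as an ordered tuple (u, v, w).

(2, -3, -4)

Form the augmented matrix and row-reduce:
  [  1   0   1  |  -2 ]
  [  3  -1  -1  |  13 ]
  [ -3   1   0  |  -9 ]
R2 → R2 − 3·R1
  [  1   0   1  |  -2 ]
  [  0  -1  -4  |  19 ]
  [ -3   1   0  |  -9 ]
R3 → R3 + 3·R1
  [ 1   0   1  |   -2 ]
  [ 0  -1  -4  |   19 ]
  [ 0   1   3  |  -15 ]
R2 → -1·R2
  [ 1  0  1  |   -2 ]
  [ 0  1  4  |  -19 ]
  [ 0  1  3  |  -15 ]
R3 → R3 − R2
  [ 1  0   1  |   -2 ]
  [ 0  1   4  |  -19 ]
  [ 0  0  -1  |    4 ]
R3 → -1·R3
  [ 1  0  1  |   -2 ]
  [ 0  1  4  |  -19 ]
  [ 0  0  1  |   -4 ]
R2 → R2 − 4·R3
  [ 1  0  1  |  -2 ]
  [ 0  1  0  |  -3 ]
  [ 0  0  1  |  -4 ]
R1 → R1 − R3
  [ 1  0  0  |   2 ]
  [ 0  1  0  |  -3 ]
  [ 0  0  1  |  -4 ]
Reading off the last column: u = 2, v = -3, w = -4.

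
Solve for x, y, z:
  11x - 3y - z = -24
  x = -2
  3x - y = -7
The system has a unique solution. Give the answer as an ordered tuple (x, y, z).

Form the augmented matrix and row-reduce:
  [ 11  -3  -1  |  -24 ]
  [  1   0   0  |   -2 ]
  [  3  -1   0  |   -7 ]
R1 := 1/11·R1
  [ 1  -3/11  -1/11  |  -24/11 ]
  [ 1      0      0  |      -2 ]
  [ 3     -1      0  |      -7 ]
R2 := R2 − R1
  [ 1  -3/11  -1/11  |  -24/11 ]
  [ 0   3/11   1/11  |    2/11 ]
  [ 3     -1      0  |      -7 ]
R3 := R3 − 3·R1
  [ 1  -3/11  -1/11  |  -24/11 ]
  [ 0   3/11   1/11  |    2/11 ]
  [ 0  -2/11   3/11  |   -5/11 ]
R2 := 11/3·R2
  [ 1  -3/11  -1/11  |  -24/11 ]
  [ 0      1    1/3  |     2/3 ]
  [ 0  -2/11   3/11  |   -5/11 ]
R3 := R3 + 2/11·R2
  [ 1  -3/11  -1/11  |  -24/11 ]
  [ 0      1    1/3  |     2/3 ]
  [ 0      0    1/3  |    -1/3 ]
R3 := 3·R3
  [ 1  -3/11  -1/11  |  -24/11 ]
  [ 0      1    1/3  |     2/3 ]
  [ 0      0      1  |      -1 ]
R2 := R2 − 1/3·R3
  [ 1  -3/11  -1/11  |  -24/11 ]
  [ 0      1      0  |       1 ]
  [ 0      0      1  |      -1 ]
R1 := R1 + 1/11·R3
  [ 1  -3/11  0  |  -25/11 ]
  [ 0      1  0  |       1 ]
  [ 0      0  1  |      -1 ]
R1 := R1 + 3/11·R2
  [ 1  0  0  |  -2 ]
  [ 0  1  0  |   1 ]
  [ 0  0  1  |  -1 ]
Reading off the last column: x = -2, y = 1, z = -1.

(-2, 1, -1)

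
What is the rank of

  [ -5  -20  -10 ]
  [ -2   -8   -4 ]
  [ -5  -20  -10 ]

R1 := -1/5·R1
  [  1    4    2 ]
  [ -2   -8   -4 ]
  [ -5  -20  -10 ]
R2 := R2 + 2·R1
  [  1    4    2 ]
  [  0    0    0 ]
  [ -5  -20  -10 ]
R3 := R3 + 5·R1
  [ 1  4  2 ]
  [ 0  0  0 ]
  [ 0  0  0 ]
The reduced form has 1 nonzero row.

rank = 1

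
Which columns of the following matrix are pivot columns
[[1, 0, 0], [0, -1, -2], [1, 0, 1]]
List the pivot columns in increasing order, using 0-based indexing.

0, 1, 2

R3 -> R3 − R1
  [ 1   0   0 ]
  [ 0  -1  -2 ]
  [ 0   0   1 ]
R2 -> -1·R2
  [ 1  0  0 ]
  [ 0  1  2 ]
  [ 0  0  1 ]
R2 -> R2 − 2·R3
  [ 1  0  0 ]
  [ 0  1  0 ]
  [ 0  0  1 ]
Pivot columns are the columns containing a leading 1.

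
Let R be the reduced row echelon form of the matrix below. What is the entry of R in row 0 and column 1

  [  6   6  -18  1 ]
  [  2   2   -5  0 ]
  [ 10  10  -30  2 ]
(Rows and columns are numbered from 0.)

1

R1 -> 1/6·R1
  [  1   1   -3  1/6 ]
  [  2   2   -5    0 ]
  [ 10  10  -30    2 ]
R2 -> R2 − 2·R1
  [  1   1   -3   1/6 ]
  [  0   0    1  -1/3 ]
  [ 10  10  -30     2 ]
R3 -> R3 − 10·R1
  [ 1  1  -3   1/6 ]
  [ 0  0   1  -1/3 ]
  [ 0  0   0   1/3 ]
R3 -> 3·R3
  [ 1  1  -3   1/6 ]
  [ 0  0   1  -1/3 ]
  [ 0  0   0     1 ]
R2 -> R2 + 1/3·R3
  [ 1  1  -3  1/6 ]
  [ 0  0   1    0 ]
  [ 0  0   0    1 ]
R1 -> R1 − 1/6·R3
  [ 1  1  -3  0 ]
  [ 0  0   1  0 ]
  [ 0  0   0  1 ]
R1 -> R1 + 3·R2
  [ 1  1  0  0 ]
  [ 0  0  1  0 ]
  [ 0  0  0  1 ]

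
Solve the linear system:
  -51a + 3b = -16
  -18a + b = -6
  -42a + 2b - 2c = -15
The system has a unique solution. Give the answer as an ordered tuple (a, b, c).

Form the augmented matrix and row-reduce:
  [ -51  3   0  |  -16 ]
  [ -18  1   0  |   -6 ]
  [ -42  2  -2  |  -15 ]
R1 → -1/51·R1
  [   1  -1/17   0  |  16/51 ]
  [ -18      1   0  |     -6 ]
  [ -42      2  -2  |    -15 ]
R2 → R2 + 18·R1
  [   1  -1/17   0  |  16/51 ]
  [   0  -1/17   0  |  -6/17 ]
  [ -42      2  -2  |    -15 ]
R3 → R3 + 42·R1
  [ 1  -1/17   0  |   16/51 ]
  [ 0  -1/17   0  |   -6/17 ]
  [ 0  -8/17  -2  |  -31/17 ]
R2 → -17·R2
  [ 1  -1/17   0  |   16/51 ]
  [ 0      1   0  |       6 ]
  [ 0  -8/17  -2  |  -31/17 ]
R3 → R3 + 8/17·R2
  [ 1  -1/17   0  |  16/51 ]
  [ 0      1   0  |      6 ]
  [ 0      0  -2  |      1 ]
R3 → -1/2·R3
  [ 1  -1/17  0  |  16/51 ]
  [ 0      1  0  |      6 ]
  [ 0      0  1  |   -1/2 ]
R1 → R1 + 1/17·R2
  [ 1  0  0  |   2/3 ]
  [ 0  1  0  |     6 ]
  [ 0  0  1  |  -1/2 ]
Reading off the last column: a = 2/3, b = 6, c = -1/2.

(2/3, 6, -1/2)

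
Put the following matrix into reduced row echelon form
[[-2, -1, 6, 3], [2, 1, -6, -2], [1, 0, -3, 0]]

R1 -> -1/2·R1
R2 -> R2 − 2·R1
R3 -> R3 − R1
R2 <-> R3
R2 -> -2·R2
R2 -> R2 + 3·R3
R1 -> R1 + 3/2·R3
R1 -> R1 − 1/2·R2

[[1, 0, -3, 0], [0, 1, 0, 0], [0, 0, 0, 1]]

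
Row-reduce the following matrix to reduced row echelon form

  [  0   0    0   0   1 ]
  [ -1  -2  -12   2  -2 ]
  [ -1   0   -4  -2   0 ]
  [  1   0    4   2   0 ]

Swap r1 and r2.
Multiply r1 by -1.
Add r1 to r3.
Subtract r1 from r4.
Swap r2 and r3.
Multiply r2 by 1/2.
Add 2 times r2 to r4.
Subtract r3 from r2.
Subtract 2 times r3 from r1.
Subtract 2 times r2 from r1.

[[1, 0, 4, 2, 0], [0, 1, 4, -2, 0], [0, 0, 0, 0, 1], [0, 0, 0, 0, 0]]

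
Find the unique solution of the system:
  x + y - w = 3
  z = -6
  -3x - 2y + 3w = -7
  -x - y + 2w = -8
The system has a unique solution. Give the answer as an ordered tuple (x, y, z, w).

Form the augmented matrix and row-reduce:
  [  1   1  0  -1  |   3 ]
  [  0   0  1   0  |  -6 ]
  [ -3  -2  0   3  |  -7 ]
  [ -1  -1  0   2  |  -8 ]
R3 := R3 + 3·R1
  [  1   1  0  -1  |   3 ]
  [  0   0  1   0  |  -6 ]
  [  0   1  0   0  |   2 ]
  [ -1  -1  0   2  |  -8 ]
R4 := R4 + R1
  [ 1  1  0  -1  |   3 ]
  [ 0  0  1   0  |  -6 ]
  [ 0  1  0   0  |   2 ]
  [ 0  0  0   1  |  -5 ]
R2 <-> R3
  [ 1  1  0  -1  |   3 ]
  [ 0  1  0   0  |   2 ]
  [ 0  0  1   0  |  -6 ]
  [ 0  0  0   1  |  -5 ]
R1 := R1 + R4
  [ 1  1  0  0  |  -2 ]
  [ 0  1  0  0  |   2 ]
  [ 0  0  1  0  |  -6 ]
  [ 0  0  0  1  |  -5 ]
R1 := R1 − R2
  [ 1  0  0  0  |  -4 ]
  [ 0  1  0  0  |   2 ]
  [ 0  0  1  0  |  -6 ]
  [ 0  0  0  1  |  -5 ]
Reading off the last column: x = -4, y = 2, z = -6, w = -5.

(-4, 2, -6, -5)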